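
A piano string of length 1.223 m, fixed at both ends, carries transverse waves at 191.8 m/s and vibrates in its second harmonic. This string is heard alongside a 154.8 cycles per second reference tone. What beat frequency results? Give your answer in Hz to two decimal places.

For a string fixed at both ends, f_n = n·v/(2L) = 2·191.8/(2·1.223) = 156.8275 Hz.
f_beat = |156.8275 − 154.8| = 2.03 Hz.

2.03 Hz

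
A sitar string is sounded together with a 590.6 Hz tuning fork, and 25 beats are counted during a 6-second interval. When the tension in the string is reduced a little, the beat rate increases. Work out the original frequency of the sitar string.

Beat frequency = 25/6 = 4.1667 Hz.
|f − 590.6| = 4.1667, so the sitar string was at either 586.4333 Hz or 594.7667 Hz.
Lower tension means lower frequency; the adjustment lowers the sitar string's frequency.
The beat rate rose, so the adjustment moved the sitar string further from 590.6 Hz — it was already below the reference.

586.4333 Hz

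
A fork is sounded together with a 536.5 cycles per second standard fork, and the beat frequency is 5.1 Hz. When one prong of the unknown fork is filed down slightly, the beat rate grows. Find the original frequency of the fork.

|f − 536.5| = 5.1, so the fork was at either 531.4 Hz or 541.6 Hz.
Filing a prong removes mass and raises the fork's frequency; the adjustment raises the fork's frequency.
The beat rate rose, so the adjustment moved the fork further from 536.5 Hz — it was already above the reference.

541.6 Hz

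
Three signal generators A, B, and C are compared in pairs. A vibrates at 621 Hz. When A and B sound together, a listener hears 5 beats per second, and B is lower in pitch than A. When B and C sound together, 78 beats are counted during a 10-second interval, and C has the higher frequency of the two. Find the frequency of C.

623.8 Hz

B is below A, so f_B = 621 − 5 = 616 Hz.
B–C: Beat frequency = 78/10 = 7.8 Hz.
C is above B, so f_C = 616 + 7.8 = 623.8 Hz.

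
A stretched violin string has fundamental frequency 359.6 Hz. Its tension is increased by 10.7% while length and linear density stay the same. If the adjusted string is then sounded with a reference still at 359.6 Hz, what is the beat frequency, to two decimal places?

For a string, f ∝ √T, so the new frequency is 359.6·√1.107 = 378.3498 Hz.
f_beat = |378.3498 − 359.6| = 18.75 Hz.

18.75 Hz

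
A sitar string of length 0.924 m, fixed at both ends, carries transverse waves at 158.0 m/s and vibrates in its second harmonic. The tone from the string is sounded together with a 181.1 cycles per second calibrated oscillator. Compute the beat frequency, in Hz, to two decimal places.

10.10 Hz

For a string fixed at both ends, f_n = n·v/(2L) = 2·158.0/(2·0.924) = 170.9957 Hz.
f_beat = |170.9957 − 181.1| = 10.10 Hz.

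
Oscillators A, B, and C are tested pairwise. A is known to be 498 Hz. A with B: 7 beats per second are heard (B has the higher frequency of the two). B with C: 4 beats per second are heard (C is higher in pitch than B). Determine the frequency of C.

509 Hz

B is above A, so f_B = 498 + 7 = 505 Hz.
C is above B, so f_C = 505 + 4 = 509 Hz.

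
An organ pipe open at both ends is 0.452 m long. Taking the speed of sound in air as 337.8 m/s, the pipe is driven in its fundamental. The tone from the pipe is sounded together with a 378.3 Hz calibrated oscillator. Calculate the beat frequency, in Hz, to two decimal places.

Open pipe: f_n = n·v/(2L) = 1·337.8/(2·0.452) = 373.6726 Hz.
f_beat = |373.6726 − 378.3| = 4.63 Hz.

4.63 Hz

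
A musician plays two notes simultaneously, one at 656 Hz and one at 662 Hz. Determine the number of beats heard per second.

Beats arise from superposition of two nearby frequencies; the beat rate is |f₁ − f₂|.
|656 − 662| = 6 Hz.

6 Hz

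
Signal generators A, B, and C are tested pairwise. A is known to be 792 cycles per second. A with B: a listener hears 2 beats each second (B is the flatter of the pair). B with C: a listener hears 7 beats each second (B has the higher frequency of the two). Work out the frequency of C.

B is below A, so f_B = 792 − 2 = 790 Hz.
C is below B, so f_C = 790 − 7 = 783 Hz.

783 Hz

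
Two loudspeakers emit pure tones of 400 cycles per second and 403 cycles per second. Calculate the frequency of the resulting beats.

f_beat = |f₁ − f₂|.
|400 − 403| = 3 Hz.

3 Hz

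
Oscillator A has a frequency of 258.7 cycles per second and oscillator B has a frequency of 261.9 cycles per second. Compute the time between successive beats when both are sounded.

0.313 s

f_beat = |258.7 − 261.9| = 3.2 Hz.
Beat period T = 1 / f_beat = 1 / 3.2 s.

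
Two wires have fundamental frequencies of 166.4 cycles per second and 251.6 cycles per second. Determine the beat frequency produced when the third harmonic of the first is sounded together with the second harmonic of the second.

4.0 Hz

Third harmonic of the first: 3·166.4 = 499.2 Hz.
Second harmonic of the second: 2·251.6 = 503.2 Hz.
f_beat = |499.2 − 503.2| = 4.0 Hz.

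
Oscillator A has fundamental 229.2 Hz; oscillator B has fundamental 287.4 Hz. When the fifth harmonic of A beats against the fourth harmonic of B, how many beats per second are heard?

3.6 Hz

Fifth harmonic of the first: 5·229.2 = 1146.0 Hz.
Fourth harmonic of the second: 4·287.4 = 1149.6 Hz.
f_beat = |1146.0 − 1149.6| = 3.6 Hz.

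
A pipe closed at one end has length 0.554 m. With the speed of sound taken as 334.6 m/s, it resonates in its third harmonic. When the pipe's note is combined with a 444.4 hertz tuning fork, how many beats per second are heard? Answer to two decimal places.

Closed pipe (odd harmonics): f_n = n·v/(4L) = 3·334.6/(4·0.554) = 452.9783 Hz.
f_beat = |452.9783 − 444.4| = 8.58 Hz.

8.58 Hz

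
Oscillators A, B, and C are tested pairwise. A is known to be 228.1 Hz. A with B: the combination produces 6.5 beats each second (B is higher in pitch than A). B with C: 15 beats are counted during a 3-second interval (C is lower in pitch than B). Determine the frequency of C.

229.6 Hz

B is above A, so f_B = 228.1 + 6.5 = 234.6 Hz.
B–C: Beat frequency = 15/3 = 5 Hz.
C is below B, so f_C = 234.6 − 5 = 229.6 Hz.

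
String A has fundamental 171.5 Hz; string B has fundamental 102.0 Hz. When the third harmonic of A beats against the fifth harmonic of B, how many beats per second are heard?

Third harmonic of the first: 3·171.5 = 514.5 Hz.
Fifth harmonic of the second: 5·102.0 = 510.0 Hz.
f_beat = |514.5 − 510.0| = 4.5 Hz.

4.5 Hz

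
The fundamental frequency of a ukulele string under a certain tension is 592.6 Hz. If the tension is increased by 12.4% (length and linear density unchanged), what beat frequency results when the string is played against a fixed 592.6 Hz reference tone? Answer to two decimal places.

For a string, f ∝ √T, so the new frequency is 592.6·√1.124 = 628.2678 Hz.
f_beat = |628.2678 − 592.6| = 35.67 Hz.

35.67 Hz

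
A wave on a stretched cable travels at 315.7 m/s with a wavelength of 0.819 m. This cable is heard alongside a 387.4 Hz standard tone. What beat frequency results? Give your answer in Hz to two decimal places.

1.93 Hz

Source frequency f = v/λ = 315.7/0.819 = 385.4701 Hz.
f_beat = |385.4701 − 387.4| = 1.93 Hz.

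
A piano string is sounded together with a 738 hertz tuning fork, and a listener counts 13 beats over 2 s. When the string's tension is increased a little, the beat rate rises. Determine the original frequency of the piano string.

744.5 Hz

Beat frequency = 13/2 = 6.5 Hz.
|f − 738| = 6.5, so the piano string was at either 731.5 Hz or 744.5 Hz.
Higher tension means higher frequency; the adjustment raises the piano string's frequency.
The beat rate rose, so the adjustment moved the piano string further from 738 Hz — it was already above the reference.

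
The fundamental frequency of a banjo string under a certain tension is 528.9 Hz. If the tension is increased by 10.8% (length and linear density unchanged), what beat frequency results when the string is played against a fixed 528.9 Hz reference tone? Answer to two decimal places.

For a string, f ∝ √T, so the new frequency is 528.9·√1.108 = 556.7285 Hz.
f_beat = |556.7285 − 528.9| = 27.83 Hz.

27.83 Hz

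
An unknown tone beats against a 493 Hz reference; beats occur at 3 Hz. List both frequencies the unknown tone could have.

|f − 493| = 3, so f = 493 ± 3.

490 Hz or 496 Hz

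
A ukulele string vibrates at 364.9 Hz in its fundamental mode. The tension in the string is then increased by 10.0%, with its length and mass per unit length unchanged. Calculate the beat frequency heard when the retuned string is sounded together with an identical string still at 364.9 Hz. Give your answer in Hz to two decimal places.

For a string, f ∝ √T, so the new frequency is 364.9·√1.100 = 382.7103 Hz.
f_beat = |382.7103 − 364.9| = 17.81 Hz.

17.81 Hz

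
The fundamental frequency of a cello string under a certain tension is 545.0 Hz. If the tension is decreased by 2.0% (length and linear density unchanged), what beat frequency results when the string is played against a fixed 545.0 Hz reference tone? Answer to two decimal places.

5.48 Hz

For a string, f ∝ √T, so the new frequency is 545.0·√0.980 = 539.5225 Hz.
f_beat = |539.5225 − 545.0| = 5.48 Hz.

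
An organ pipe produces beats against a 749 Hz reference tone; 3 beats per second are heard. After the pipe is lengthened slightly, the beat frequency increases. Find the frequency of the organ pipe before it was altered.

746 Hz

|f − 749| = 3, so the organ pipe was at either 746 Hz or 752 Hz.
A longer pipe has a lower fundamental; the adjustment lowers the organ pipe's frequency.
The beat rate rose, so the adjustment moved the organ pipe further from 749 Hz — it was already below the reference.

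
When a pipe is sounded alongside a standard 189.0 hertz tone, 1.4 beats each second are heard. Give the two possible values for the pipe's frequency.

|f − 189.0| = 1.4, so f = 189.0 ± 1.4.

187.6 Hz or 190.4 Hz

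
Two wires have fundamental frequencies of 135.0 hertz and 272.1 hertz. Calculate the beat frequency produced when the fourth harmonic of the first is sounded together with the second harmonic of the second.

4.2 Hz

Fourth harmonic of the first: 4·135.0 = 540.0 Hz.
Second harmonic of the second: 2·272.1 = 544.2 Hz.
f_beat = |540.0 − 544.2| = 4.2 Hz.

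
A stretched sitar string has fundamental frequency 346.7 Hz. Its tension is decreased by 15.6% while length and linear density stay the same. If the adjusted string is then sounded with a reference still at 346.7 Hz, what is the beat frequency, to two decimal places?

28.19 Hz

For a string, f ∝ √T, so the new frequency is 346.7·√0.844 = 318.5115 Hz.
f_beat = |318.5115 − 346.7| = 28.19 Hz.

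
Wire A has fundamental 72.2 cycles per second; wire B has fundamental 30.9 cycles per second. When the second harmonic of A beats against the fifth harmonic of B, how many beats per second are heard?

10.1 Hz

Second harmonic of the first: 2·72.2 = 144.4 Hz.
Fifth harmonic of the second: 5·30.9 = 154.5 Hz.
f_beat = |144.4 − 154.5| = 10.1 Hz.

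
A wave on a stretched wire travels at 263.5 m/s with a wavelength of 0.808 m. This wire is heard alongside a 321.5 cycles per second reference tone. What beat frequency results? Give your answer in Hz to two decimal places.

4.61 Hz

Source frequency f = v/λ = 263.5/0.808 = 326.1139 Hz.
f_beat = |326.1139 − 321.5| = 4.61 Hz.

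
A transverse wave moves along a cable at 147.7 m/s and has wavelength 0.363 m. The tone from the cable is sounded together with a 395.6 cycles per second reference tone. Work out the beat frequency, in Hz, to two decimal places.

11.29 Hz

Source frequency f = v/λ = 147.7/0.363 = 406.8871 Hz.
f_beat = |406.8871 − 395.6| = 11.29 Hz.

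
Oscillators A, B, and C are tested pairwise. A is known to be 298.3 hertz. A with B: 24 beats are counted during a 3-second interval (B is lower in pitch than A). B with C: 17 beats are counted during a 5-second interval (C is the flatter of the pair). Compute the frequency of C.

286.9 Hz

A–B: Beat frequency = 24/3 = 8 Hz.
B is below A, so f_B = 298.3 − 8 = 290.3 Hz.
B–C: Beat frequency = 17/5 = 3.4 Hz.
C is below B, so f_C = 290.3 − 3.4 = 286.9 Hz.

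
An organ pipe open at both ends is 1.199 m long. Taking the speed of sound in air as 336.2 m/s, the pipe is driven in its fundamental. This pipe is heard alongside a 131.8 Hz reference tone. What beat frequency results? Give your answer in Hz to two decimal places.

8.40 Hz

Open pipe: f_n = n·v/(2L) = 1·336.2/(2·1.199) = 140.2002 Hz.
f_beat = |140.2002 − 131.8| = 8.40 Hz.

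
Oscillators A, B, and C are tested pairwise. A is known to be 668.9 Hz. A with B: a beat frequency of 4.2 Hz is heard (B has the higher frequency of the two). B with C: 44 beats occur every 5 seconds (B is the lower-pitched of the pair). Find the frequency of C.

B is above A, so f_B = 668.9 + 4.2 = 673.1 Hz.
B–C: Beat frequency = 44/5 = 8.8 Hz.
C is above B, so f_C = 673.1 + 8.8 = 681.9 Hz.

681.9 Hz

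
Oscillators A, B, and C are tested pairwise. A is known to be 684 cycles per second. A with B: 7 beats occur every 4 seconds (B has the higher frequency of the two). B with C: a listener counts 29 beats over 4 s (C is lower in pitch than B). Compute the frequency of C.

A–B: Beat frequency = 7/4 = 1.75 Hz.
B is above A, so f_B = 684 + 1.75 = 685.75 Hz.
B–C: Beat frequency = 29/4 = 7.25 Hz.
C is below B, so f_C = 685.75 − 7.25 = 678.5 Hz.

678.5 Hz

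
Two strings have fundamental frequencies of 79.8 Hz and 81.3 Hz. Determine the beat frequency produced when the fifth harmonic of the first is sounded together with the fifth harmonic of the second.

7.5 Hz

Fifth harmonic of the first: 5·79.8 = 399.0 Hz.
Fifth harmonic of the second: 5·81.3 = 406.5 Hz.
f_beat = |399.0 − 406.5| = 7.5 Hz.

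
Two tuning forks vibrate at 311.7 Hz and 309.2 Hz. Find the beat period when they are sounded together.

0.400 s

f_beat = |311.7 − 309.2| = 2.5 Hz.
Beat period T = 1 / f_beat = 1 / 2.5 s.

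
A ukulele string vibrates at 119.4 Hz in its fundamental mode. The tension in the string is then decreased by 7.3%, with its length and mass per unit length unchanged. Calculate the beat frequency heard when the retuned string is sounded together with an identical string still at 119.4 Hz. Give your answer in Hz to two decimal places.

For a string, f ∝ √T, so the new frequency is 119.4·√0.927 = 114.9593 Hz.
f_beat = |114.9593 − 119.4| = 4.44 Hz.

4.44 Hz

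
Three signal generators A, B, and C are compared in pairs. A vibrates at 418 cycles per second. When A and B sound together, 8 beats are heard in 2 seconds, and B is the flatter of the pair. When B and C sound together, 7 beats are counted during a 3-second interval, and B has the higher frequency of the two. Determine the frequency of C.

A–B: Beat frequency = 8/2 = 4 Hz.
B is below A, so f_B = 418 − 4 = 414 Hz.
B–C: Beat frequency = 7/3 = 2.3333 Hz.
C is below B, so f_C = 414 − 2.3333 = 411.6667 Hz.

411.6667 Hz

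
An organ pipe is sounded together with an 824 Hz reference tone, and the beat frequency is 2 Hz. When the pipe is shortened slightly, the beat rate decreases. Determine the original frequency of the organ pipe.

|f − 824| = 2, so the organ pipe was at either 822 Hz or 826 Hz.
A shorter pipe has a higher fundamental; the adjustment raises the organ pipe's frequency.
The beat rate fell, so the adjustment moved the organ pipe toward 824 Hz — it must have started below the reference.

822 Hz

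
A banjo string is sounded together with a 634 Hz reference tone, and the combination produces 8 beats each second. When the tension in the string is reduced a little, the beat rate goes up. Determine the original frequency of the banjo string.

626 Hz

|f − 634| = 8, so the banjo string was at either 626 Hz or 642 Hz.
Lower tension means lower frequency; the adjustment lowers the banjo string's frequency.
The beat rate rose, so the adjustment moved the banjo string further from 634 Hz — it was already below the reference.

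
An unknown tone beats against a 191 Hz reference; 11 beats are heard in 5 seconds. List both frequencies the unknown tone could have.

188.8 Hz or 193.2 Hz

Beat frequency = 11/5 = 2.2 Hz.
|f − 191| = 2.2, so f = 191 ± 2.2.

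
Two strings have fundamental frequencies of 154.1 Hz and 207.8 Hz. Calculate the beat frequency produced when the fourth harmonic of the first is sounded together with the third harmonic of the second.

7.0 Hz

Fourth harmonic of the first: 4·154.1 = 616.4 Hz.
Third harmonic of the second: 3·207.8 = 623.4 Hz.
f_beat = |616.4 − 623.4| = 7.0 Hz.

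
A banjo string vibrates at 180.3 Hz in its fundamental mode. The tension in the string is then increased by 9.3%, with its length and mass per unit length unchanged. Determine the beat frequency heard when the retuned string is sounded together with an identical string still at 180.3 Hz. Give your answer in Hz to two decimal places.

For a string, f ∝ √T, so the new frequency is 180.3·√1.093 = 188.4976 Hz.
f_beat = |188.4976 − 180.3| = 8.20 Hz.

8.20 Hz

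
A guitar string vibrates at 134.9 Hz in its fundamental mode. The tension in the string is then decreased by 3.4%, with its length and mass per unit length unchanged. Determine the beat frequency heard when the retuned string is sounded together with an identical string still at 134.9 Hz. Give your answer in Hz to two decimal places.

2.31 Hz

For a string, f ∝ √T, so the new frequency is 134.9·√0.966 = 132.5869 Hz.
f_beat = |132.5869 − 134.9| = 2.31 Hz.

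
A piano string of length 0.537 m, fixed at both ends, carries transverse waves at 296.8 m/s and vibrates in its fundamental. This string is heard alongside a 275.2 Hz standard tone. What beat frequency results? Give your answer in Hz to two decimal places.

For a string fixed at both ends, f_n = n·v/(2L) = 1·296.8/(2·0.537) = 276.3501 Hz.
f_beat = |276.3501 − 275.2| = 1.15 Hz.

1.15 Hz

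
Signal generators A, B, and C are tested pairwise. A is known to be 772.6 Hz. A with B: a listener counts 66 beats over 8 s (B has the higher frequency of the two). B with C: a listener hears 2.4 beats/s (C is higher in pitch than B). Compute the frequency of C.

A–B: Beat frequency = 66/8 = 8.25 Hz.
B is above A, so f_B = 772.6 + 8.25 = 780.85 Hz.
C is above B, so f_C = 780.85 + 2.4 = 783.25 Hz.

783.25 Hz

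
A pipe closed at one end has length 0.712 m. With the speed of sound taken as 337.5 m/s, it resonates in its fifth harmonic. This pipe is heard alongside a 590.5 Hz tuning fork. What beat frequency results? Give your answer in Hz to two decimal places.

Closed pipe (odd harmonics): f_n = n·v/(4L) = 5·337.5/(4·0.712) = 592.5211 Hz.
f_beat = |592.5211 − 590.5| = 2.02 Hz.

2.02 Hz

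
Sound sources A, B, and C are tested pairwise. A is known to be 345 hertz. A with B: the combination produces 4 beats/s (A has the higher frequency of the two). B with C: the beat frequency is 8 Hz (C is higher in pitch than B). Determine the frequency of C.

B is below A, so f_B = 345 − 4 = 341 Hz.
C is above B, so f_C = 341 + 8 = 349 Hz.

349 Hz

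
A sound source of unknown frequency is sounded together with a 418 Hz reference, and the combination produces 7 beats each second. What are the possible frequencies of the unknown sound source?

411 Hz or 425 Hz

|f − 418| = 7, so f = 418 ± 7.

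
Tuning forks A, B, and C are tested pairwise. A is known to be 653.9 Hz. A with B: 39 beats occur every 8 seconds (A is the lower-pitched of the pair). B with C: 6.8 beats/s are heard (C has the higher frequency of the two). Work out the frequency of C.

A–B: Beat frequency = 39/8 = 4.875 Hz.
B is above A, so f_B = 653.9 + 4.875 = 658.775 Hz.
C is above B, so f_C = 658.775 + 6.8 = 665.575 Hz.

665.575 Hz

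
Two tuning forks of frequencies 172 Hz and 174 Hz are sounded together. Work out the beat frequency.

2 Hz

Beats arise from superposition of two nearby frequencies; the beat rate is |f₁ − f₂|.
|172 − 174| = 2 Hz.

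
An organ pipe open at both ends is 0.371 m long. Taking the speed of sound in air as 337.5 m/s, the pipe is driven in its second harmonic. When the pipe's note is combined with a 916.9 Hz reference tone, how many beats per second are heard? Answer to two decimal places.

Open pipe: f_n = n·v/(2L) = 2·337.5/(2·0.371) = 909.7035 Hz.
f_beat = |909.7035 − 916.9| = 7.20 Hz.

7.20 Hz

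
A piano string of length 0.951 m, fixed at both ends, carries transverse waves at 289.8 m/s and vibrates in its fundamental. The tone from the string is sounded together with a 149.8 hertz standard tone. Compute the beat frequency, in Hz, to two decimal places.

2.57 Hz

For a string fixed at both ends, f_n = n·v/(2L) = 1·289.8/(2·0.951) = 152.3659 Hz.
f_beat = |152.3659 − 149.8| = 2.57 Hz.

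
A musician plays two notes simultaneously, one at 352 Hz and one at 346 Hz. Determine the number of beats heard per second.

The beat frequency equals the magnitude of the frequency difference.
|352 − 346| = 6 Hz.

6 Hz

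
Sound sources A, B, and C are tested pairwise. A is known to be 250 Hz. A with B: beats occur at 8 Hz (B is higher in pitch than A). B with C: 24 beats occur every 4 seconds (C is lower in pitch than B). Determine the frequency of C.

B is above A, so f_B = 250 + 8 = 258 Hz.
B–C: Beat frequency = 24/4 = 6 Hz.
C is below B, so f_C = 258 − 6 = 252 Hz.

252 Hz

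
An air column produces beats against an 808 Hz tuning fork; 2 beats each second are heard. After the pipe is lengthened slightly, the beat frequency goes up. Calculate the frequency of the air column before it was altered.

|f − 808| = 2, so the air column was at either 806 Hz or 810 Hz.
A longer pipe has a lower fundamental; the adjustment lowers the air column's frequency.
The beat rate rose, so the adjustment moved the air column further from 808 Hz — it was already below the reference.

806 Hz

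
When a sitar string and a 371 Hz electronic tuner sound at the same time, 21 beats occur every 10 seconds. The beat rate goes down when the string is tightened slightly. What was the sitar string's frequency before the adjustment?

Beat frequency = 21/10 = 2.1 Hz.
|f − 371| = 2.1, so the sitar string was at either 368.9 Hz or 373.1 Hz.
Increasing tension raises a string's frequency; the adjustment raises the sitar string's frequency.
The beat rate fell, so the adjustment moved the sitar string toward 371 Hz — it must have started below the reference.

368.9 Hz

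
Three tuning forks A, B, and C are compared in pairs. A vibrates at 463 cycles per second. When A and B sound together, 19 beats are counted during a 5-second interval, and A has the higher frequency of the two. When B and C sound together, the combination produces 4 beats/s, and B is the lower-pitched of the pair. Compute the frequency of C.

463.2 Hz

A–B: Beat frequency = 19/5 = 3.8 Hz.
B is below A, so f_B = 463 − 3.8 = 459.2 Hz.
C is above B, so f_C = 459.2 + 4 = 463.2 Hz.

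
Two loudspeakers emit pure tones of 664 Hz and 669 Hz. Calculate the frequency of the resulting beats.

5 Hz

Beats arise from superposition of two nearby frequencies; the beat rate is |f₁ − f₂|.
|664 − 669| = 5 Hz.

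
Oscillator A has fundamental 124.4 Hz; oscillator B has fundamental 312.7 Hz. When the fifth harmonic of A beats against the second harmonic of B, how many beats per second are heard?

Fifth harmonic of the first: 5·124.4 = 622.0 Hz.
Second harmonic of the second: 2·312.7 = 625.4 Hz.
f_beat = |622.0 − 625.4| = 3.4 Hz.

3.4 Hz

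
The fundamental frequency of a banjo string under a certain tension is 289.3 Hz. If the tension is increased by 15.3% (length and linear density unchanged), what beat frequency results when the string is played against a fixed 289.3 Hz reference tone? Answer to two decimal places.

For a string, f ∝ √T, so the new frequency is 289.3·√1.153 = 310.6441 Hz.
f_beat = |310.6441 − 289.3| = 21.34 Hz.

21.34 Hz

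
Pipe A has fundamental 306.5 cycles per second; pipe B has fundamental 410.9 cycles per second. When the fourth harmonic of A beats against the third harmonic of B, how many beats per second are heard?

Fourth harmonic of the first: 4·306.5 = 1226.0 Hz.
Third harmonic of the second: 3·410.9 = 1232.7 Hz.
f_beat = |1226.0 − 1232.7| = 6.7 Hz.

6.7 Hz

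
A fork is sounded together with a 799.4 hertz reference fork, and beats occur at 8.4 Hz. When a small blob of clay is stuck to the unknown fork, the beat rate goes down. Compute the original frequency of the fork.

|f − 799.4| = 8.4, so the fork was at either 791 Hz or 807.8 Hz.
Adding mass to a fork lowers its frequency; the adjustment lowers the fork's frequency.
The beat rate fell, so the adjustment moved the fork toward 799.4 Hz — it must have started above the reference.

807.8 Hz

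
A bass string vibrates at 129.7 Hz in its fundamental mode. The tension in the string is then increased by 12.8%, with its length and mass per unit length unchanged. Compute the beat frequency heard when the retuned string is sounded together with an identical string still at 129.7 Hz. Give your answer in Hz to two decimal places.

For a string, f ∝ √T, so the new frequency is 129.7·√1.128 = 137.7509 Hz.
f_beat = |137.7509 − 129.7| = 8.05 Hz.

8.05 Hz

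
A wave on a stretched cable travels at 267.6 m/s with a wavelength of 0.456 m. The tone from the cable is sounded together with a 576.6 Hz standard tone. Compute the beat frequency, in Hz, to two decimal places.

Source frequency f = v/λ = 267.6/0.456 = 586.8421 Hz.
f_beat = |586.8421 − 576.6| = 10.24 Hz.

10.24 Hz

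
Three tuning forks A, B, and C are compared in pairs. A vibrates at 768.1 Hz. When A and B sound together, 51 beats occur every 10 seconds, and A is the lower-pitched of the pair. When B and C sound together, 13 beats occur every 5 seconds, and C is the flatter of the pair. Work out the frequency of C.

A–B: Beat frequency = 51/10 = 5.1 Hz.
B is above A, so f_B = 768.1 + 5.1 = 773.2 Hz.
B–C: Beat frequency = 13/5 = 2.6 Hz.
C is below B, so f_C = 773.2 − 2.6 = 770.6 Hz.

770.6 Hz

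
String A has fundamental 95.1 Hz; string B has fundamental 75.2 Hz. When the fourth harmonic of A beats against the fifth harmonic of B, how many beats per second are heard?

4.4 Hz

Fourth harmonic of the first: 4·95.1 = 380.4 Hz.
Fifth harmonic of the second: 5·75.2 = 376.0 Hz.
f_beat = |380.4 − 376.0| = 4.4 Hz.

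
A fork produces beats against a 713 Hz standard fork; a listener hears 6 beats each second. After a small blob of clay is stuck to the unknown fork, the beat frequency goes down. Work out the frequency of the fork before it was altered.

|f − 713| = 6, so the fork was at either 707 Hz or 719 Hz.
Adding mass to a fork lowers its frequency; the adjustment lowers the fork's frequency.
The beat rate fell, so the adjustment moved the fork toward 713 Hz — it must have started above the reference.

719 Hz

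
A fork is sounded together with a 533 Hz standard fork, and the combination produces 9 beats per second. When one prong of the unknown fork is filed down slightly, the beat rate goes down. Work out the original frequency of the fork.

|f − 533| = 9, so the fork was at either 524 Hz or 542 Hz.
Filing a prong removes mass and raises the fork's frequency; the adjustment raises the fork's frequency.
The beat rate fell, so the adjustment moved the fork toward 533 Hz — it must have started below the reference.

524 Hz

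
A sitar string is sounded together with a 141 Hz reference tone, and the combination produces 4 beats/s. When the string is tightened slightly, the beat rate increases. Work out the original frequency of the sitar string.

145 Hz

|f − 141| = 4, so the sitar string was at either 137 Hz or 145 Hz.
Increasing tension raises a string's frequency; the adjustment raises the sitar string's frequency.
The beat rate rose, so the adjustment moved the sitar string further from 141 Hz — it was already above the reference.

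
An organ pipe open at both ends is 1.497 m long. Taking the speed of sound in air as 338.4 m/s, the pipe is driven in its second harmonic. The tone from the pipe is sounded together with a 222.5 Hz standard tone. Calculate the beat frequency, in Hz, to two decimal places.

Open pipe: f_n = n·v/(2L) = 2·338.4/(2·1.497) = 226.0521 Hz.
f_beat = |226.0521 − 222.5| = 3.55 Hz.

3.55 Hz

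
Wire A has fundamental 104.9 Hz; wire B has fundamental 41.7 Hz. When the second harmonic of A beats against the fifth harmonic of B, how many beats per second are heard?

1.3 Hz

Second harmonic of the first: 2·104.9 = 209.8 Hz.
Fifth harmonic of the second: 5·41.7 = 208.5 Hz.
f_beat = |209.8 − 208.5| = 1.3 Hz.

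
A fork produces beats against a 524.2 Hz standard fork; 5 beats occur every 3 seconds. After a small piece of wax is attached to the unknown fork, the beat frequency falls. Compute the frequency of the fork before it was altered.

525.8667 Hz

Beat frequency = 5/3 = 1.6667 Hz.
|f − 524.2| = 1.6667, so the fork was at either 522.5333 Hz or 525.8667 Hz.
Loading a fork with wax lowers its frequency; the adjustment lowers the fork's frequency.
The beat rate fell, so the adjustment moved the fork toward 524.2 Hz — it must have started above the reference.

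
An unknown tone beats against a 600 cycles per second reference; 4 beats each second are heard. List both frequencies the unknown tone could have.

596 Hz or 604 Hz

|f − 600| = 4, so f = 600 ± 4.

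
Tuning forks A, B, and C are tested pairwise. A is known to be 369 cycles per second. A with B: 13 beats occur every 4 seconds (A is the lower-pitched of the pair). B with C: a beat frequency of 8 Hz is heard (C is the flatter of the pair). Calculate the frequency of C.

A–B: Beat frequency = 13/4 = 3.25 Hz.
B is above A, so f_B = 369 + 3.25 = 372.25 Hz.
C is below B, so f_C = 372.25 − 8 = 364.25 Hz.

364.25 Hz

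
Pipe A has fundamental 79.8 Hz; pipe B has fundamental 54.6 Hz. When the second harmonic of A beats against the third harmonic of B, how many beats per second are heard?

Second harmonic of the first: 2·79.8 = 159.6 Hz.
Third harmonic of the second: 3·54.6 = 163.8 Hz.
f_beat = |159.6 − 163.8| = 4.2 Hz.

4.2 Hz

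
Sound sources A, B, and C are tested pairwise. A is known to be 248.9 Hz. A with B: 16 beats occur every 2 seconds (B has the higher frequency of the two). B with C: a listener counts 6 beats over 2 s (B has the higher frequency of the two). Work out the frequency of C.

A–B: Beat frequency = 16/2 = 8 Hz.
B is above A, so f_B = 248.9 + 8 = 256.9 Hz.
B–C: Beat frequency = 6/2 = 3 Hz.
C is below B, so f_C = 256.9 − 3 = 253.9 Hz.

253.9 Hz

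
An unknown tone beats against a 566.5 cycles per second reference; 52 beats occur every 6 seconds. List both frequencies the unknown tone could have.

Beat frequency = 52/6 = 8.6667 Hz.
|f − 566.5| = 8.6667, so f = 566.5 ± 8.6667.

557.8333 Hz or 575.1667 Hz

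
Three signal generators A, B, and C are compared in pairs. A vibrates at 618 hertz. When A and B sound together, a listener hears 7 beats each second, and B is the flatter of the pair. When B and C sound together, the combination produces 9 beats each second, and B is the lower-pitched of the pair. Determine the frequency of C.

620 Hz

B is below A, so f_B = 618 − 7 = 611 Hz.
C is above B, so f_C = 611 + 9 = 620 Hz.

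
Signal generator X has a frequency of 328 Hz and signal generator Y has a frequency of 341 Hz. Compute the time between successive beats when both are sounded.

f_beat = |328 − 341| = 13 Hz.
Beat period T = 1 / f_beat = 1 / 13 s.

0.077 s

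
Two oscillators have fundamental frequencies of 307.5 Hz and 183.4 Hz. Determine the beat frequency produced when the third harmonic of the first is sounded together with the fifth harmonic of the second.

Third harmonic of the first: 3·307.5 = 922.5 Hz.
Fifth harmonic of the second: 5·183.4 = 917.0 Hz.
f_beat = |922.5 − 917.0| = 5.5 Hz.

5.5 Hz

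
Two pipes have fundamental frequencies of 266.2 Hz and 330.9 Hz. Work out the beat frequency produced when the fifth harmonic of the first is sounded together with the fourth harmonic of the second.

7.4 Hz

Fifth harmonic of the first: 5·266.2 = 1331.0 Hz.
Fourth harmonic of the second: 4·330.9 = 1323.6 Hz.
f_beat = |1331.0 − 1323.6| = 7.4 Hz.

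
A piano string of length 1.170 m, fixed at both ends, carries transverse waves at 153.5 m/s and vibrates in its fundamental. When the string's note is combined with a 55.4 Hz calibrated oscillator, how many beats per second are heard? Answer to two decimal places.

For a string fixed at both ends, f_n = n·v/(2L) = 1·153.5/(2·1.170) = 65.5983 Hz.
f_beat = |65.5983 − 55.4| = 10.20 Hz.

10.20 Hz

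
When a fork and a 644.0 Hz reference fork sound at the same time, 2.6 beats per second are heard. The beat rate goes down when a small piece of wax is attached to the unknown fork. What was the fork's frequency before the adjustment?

|f − 644.0| = 2.6, so the fork was at either 641.4 Hz or 646.6 Hz.
Loading a fork with wax lowers its frequency; the adjustment lowers the fork's frequency.
The beat rate fell, so the adjustment moved the fork toward 644.0 Hz — it must have started above the reference.

646.6 Hz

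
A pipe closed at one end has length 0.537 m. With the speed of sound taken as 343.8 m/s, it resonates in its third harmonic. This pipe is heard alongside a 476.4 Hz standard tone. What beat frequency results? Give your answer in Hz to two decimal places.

3.77 Hz

Closed pipe (odd harmonics): f_n = n·v/(4L) = 3·343.8/(4·0.537) = 480.1676 Hz.
f_beat = |480.1676 − 476.4| = 3.77 Hz.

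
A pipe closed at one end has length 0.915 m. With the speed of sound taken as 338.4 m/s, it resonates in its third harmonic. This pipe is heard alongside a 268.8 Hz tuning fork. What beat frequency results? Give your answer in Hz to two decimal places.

Closed pipe (odd harmonics): f_n = n·v/(4L) = 3·338.4/(4·0.915) = 277.3770 Hz.
f_beat = |277.3770 − 268.8| = 8.58 Hz.

8.58 Hz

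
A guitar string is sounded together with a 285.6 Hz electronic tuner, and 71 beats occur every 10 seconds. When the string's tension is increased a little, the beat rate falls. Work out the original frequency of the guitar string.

278.5 Hz

Beat frequency = 71/10 = 7.1 Hz.
|f − 285.6| = 7.1, so the guitar string was at either 278.5 Hz or 292.7 Hz.
Higher tension means higher frequency; the adjustment raises the guitar string's frequency.
The beat rate fell, so the adjustment moved the guitar string toward 285.6 Hz — it must have started below the reference.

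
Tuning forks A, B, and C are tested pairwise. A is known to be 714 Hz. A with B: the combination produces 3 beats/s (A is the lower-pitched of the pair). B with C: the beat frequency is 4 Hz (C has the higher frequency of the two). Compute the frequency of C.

721 Hz

B is above A, so f_B = 714 + 3 = 717 Hz.
C is above B, so f_C = 717 + 4 = 721 Hz.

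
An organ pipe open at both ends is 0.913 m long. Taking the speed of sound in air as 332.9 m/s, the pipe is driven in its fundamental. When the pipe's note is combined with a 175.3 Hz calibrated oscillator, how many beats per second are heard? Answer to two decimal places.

7.01 Hz

Open pipe: f_n = n·v/(2L) = 1·332.9/(2·0.913) = 182.3111 Hz.
f_beat = |182.3111 − 175.3| = 7.01 Hz.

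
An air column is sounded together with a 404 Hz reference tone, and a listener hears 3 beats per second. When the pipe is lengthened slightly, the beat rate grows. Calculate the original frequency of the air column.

|f − 404| = 3, so the air column was at either 401 Hz or 407 Hz.
A longer pipe has a lower fundamental; the adjustment lowers the air column's frequency.
The beat rate rose, so the adjustment moved the air column further from 404 Hz — it was already below the reference.

401 Hz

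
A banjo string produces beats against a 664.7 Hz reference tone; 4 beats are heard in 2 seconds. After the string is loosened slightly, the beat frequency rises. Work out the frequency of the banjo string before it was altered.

662.7 Hz

Beat frequency = 4/2 = 2 Hz.
|f − 664.7| = 2, so the banjo string was at either 662.7 Hz or 666.7 Hz.
Reducing tension lowers a string's frequency; the adjustment lowers the banjo string's frequency.
The beat rate rose, so the adjustment moved the banjo string further from 664.7 Hz — it was already below the reference.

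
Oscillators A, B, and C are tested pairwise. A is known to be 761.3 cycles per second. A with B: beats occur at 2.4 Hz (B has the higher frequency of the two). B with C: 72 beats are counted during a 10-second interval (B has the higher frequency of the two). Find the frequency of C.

756.5 Hz

B is above A, so f_B = 761.3 + 2.4 = 763.7 Hz.
B–C: Beat frequency = 72/10 = 7.2 Hz.
C is below B, so f_C = 763.7 − 7.2 = 756.5 Hz.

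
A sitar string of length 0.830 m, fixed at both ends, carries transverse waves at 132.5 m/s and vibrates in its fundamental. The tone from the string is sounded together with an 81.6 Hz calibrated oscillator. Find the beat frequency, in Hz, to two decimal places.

For a string fixed at both ends, f_n = n·v/(2L) = 1·132.5/(2·0.830) = 79.8193 Hz.
f_beat = |79.8193 − 81.6| = 1.78 Hz.

1.78 Hz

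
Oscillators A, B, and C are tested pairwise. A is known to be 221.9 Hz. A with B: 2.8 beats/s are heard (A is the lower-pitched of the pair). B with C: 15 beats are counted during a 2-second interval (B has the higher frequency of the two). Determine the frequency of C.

217.2 Hz

B is above A, so f_B = 221.9 + 2.8 = 224.7 Hz.
B–C: Beat frequency = 15/2 = 7.5 Hz.
C is below B, so f_C = 224.7 − 7.5 = 217.2 Hz.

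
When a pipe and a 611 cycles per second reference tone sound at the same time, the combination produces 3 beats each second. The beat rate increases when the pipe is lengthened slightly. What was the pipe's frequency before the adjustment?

608 Hz

|f − 611| = 3, so the pipe was at either 608 Hz or 614 Hz.
A longer pipe has a lower fundamental; the adjustment lowers the pipe's frequency.
The beat rate rose, so the adjustment moved the pipe further from 611 Hz — it was already below the reference.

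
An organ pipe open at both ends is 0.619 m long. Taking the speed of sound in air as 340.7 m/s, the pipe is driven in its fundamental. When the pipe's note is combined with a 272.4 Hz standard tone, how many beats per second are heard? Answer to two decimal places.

2.80 Hz

Open pipe: f_n = n·v/(2L) = 1·340.7/(2·0.619) = 275.2019 Hz.
f_beat = |275.2019 − 272.4| = 2.80 Hz.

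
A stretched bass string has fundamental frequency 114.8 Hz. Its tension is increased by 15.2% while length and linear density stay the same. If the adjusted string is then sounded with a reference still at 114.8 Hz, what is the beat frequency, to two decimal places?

8.42 Hz

For a string, f ∝ √T, so the new frequency is 114.8·√1.152 = 123.2163 Hz.
f_beat = |123.2163 − 114.8| = 8.42 Hz.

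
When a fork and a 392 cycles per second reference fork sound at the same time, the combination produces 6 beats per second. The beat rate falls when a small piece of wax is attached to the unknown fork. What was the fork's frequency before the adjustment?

398 Hz

|f − 392| = 6, so the fork was at either 386 Hz or 398 Hz.
Loading a fork with wax lowers its frequency; the adjustment lowers the fork's frequency.
The beat rate fell, so the adjustment moved the fork toward 392 Hz — it must have started above the reference.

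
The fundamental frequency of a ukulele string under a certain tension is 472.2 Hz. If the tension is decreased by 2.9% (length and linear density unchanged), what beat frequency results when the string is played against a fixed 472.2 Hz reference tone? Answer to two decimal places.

For a string, f ∝ √T, so the new frequency is 472.2·√0.971 = 465.3027 Hz.
f_beat = |465.3027 − 472.2| = 6.90 Hz.

6.90 Hz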